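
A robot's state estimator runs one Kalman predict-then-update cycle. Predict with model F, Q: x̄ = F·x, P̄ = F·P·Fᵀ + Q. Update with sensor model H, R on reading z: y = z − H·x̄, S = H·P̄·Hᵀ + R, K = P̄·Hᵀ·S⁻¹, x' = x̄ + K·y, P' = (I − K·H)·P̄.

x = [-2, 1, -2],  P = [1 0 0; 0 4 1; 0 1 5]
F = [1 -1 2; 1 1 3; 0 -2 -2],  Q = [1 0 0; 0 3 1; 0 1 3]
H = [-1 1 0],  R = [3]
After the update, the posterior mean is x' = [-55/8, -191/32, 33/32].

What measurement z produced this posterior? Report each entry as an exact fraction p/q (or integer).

x̄ = F·x = [-7, -7, 2]
P̄ = F·P·Fᵀ + Q = [22 26 -14; 26 59 -45; -14 -45 47]
S = H·P̄·Hᵀ + R = [32]
K = P̄·Hᵀ·S⁻¹ = [1/8; 33/32; -31/32]
x' − x̄ = [1/8, 33/32, -31/32] = K·y
y = (KᵀK)⁻¹·Kᵀ·(x' − x̄) = [1]
z = y + H·x̄ = [1] + [0] = [1]

z = [1]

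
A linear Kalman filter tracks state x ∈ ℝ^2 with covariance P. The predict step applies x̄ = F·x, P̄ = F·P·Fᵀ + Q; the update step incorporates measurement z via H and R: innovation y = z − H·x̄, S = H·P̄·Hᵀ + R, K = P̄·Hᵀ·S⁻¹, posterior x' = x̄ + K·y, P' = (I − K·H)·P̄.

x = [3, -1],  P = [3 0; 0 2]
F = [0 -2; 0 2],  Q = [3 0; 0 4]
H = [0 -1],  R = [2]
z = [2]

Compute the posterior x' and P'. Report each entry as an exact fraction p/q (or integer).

x̄ = F·x = [2, -2]
P̄ = F·P·Fᵀ + Q = [11 -8; -8 12]
y = z − H·x̄ = [0]
S = H·P̄·Hᵀ + R = [14]
K = P̄·Hᵀ·S⁻¹ = [4/7; -6/7]
x' = x̄ + K·y = [2, -2]
P' = (I − K·H)·P̄ = [45/7 -8/7; -8/7 12/7]

x' = [2, -2]
P' = [45/7 -8/7; -8/7 12/7]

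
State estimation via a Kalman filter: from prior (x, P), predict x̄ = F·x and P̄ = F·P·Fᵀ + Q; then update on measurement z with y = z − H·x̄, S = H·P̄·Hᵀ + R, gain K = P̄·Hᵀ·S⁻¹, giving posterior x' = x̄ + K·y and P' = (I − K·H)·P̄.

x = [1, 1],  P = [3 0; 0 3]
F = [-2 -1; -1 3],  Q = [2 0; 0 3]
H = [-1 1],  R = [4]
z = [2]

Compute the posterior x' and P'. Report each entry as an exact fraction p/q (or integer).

x' = [-2, 1/5]
P' = [31/3 9; 9 57/5]

x̄ = F·x = [-3, 2]
P̄ = F·P·Fᵀ + Q = [17 -3; -3 33]
y = z − H·x̄ = [-3]
S = H·P̄·Hᵀ + R = [60]
K = P̄·Hᵀ·S⁻¹ = [-1/3; 3/5]
x' = x̄ + K·y = [-2, 1/5]
P' = (I − K·H)·P̄ = [31/3 9; 9 57/5]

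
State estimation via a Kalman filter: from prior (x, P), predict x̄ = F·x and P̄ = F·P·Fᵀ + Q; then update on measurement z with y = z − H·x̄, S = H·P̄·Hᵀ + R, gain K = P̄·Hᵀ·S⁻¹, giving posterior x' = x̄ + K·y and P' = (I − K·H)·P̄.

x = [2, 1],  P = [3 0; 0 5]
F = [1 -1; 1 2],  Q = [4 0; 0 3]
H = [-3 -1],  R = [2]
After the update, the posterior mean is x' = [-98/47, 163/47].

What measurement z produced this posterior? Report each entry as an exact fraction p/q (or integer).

z = [3]

x̄ = F·x = [1, 4]
P̄ = F·P·Fᵀ + Q = [12 -7; -7 26]
S = H·P̄·Hᵀ + R = [94]
K = P̄·Hᵀ·S⁻¹ = [-29/94; -5/94]
x' − x̄ = [-145/47, -25/47] = K·y
y = (KᵀK)⁻¹·Kᵀ·(x' − x̄) = [10]
z = y + H·x̄ = [10] + [-7] = [3]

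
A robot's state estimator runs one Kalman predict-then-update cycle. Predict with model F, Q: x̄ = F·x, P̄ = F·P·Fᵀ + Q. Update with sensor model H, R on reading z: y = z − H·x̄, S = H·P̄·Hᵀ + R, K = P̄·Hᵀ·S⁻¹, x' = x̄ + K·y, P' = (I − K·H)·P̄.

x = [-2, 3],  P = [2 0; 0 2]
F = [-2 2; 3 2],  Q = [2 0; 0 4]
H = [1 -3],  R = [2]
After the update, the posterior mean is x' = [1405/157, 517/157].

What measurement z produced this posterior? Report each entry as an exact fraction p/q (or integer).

z = [-1]

x̄ = F·x = [10, 0]
P̄ = F·P·Fᵀ + Q = [18 -4; -4 30]
S = H·P̄·Hᵀ + R = [314]
K = P̄·Hᵀ·S⁻¹ = [15/157; -47/157]
x' − x̄ = [-165/157, 517/157] = K·y
y = (KᵀK)⁻¹·Kᵀ·(x' − x̄) = [-11]
z = y + H·x̄ = [-11] + [10] = [-1]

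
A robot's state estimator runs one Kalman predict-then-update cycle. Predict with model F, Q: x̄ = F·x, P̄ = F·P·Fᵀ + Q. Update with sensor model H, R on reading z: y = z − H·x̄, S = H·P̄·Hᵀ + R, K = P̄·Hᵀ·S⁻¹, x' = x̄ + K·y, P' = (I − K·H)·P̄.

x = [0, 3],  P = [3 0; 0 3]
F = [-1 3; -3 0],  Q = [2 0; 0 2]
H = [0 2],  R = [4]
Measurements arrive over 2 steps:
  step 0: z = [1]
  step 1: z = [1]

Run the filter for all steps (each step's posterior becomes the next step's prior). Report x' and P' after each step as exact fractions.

step 0: x̄ = F·x = [9, 0]
step 0: P̄ = F·P·Fᵀ + Q = [32 9; 9 29]
step 0: y = z − H·x̄ = [1]
step 0: S = H·P̄·Hᵀ + R = [120]
step 0: K = P̄·Hᵀ·S⁻¹ = [3/20; 29/60]
step 0: x' = x̄ + K·y = [183/20, 29/60]
step 0: P' = (I − K·H)·P̄ = [293/10 3/10; 3/10 29/30]
step 1: x̄ = F·x = [-77/10, -549/20]
step 1: P̄ = F·P·Fᵀ + Q = [191/5 426/5; 426/5 2657/10]
step 1: y = z − H·x̄ = [559/10]
step 1: S = H·P̄·Hᵀ + R = [5334/5]
step 1: K = P̄·Hᵀ·S⁻¹ = [142/889; 2657/5334]
step 1: x' = x̄ + K·y = [2185/1778, 1054/2667]
step 1: P' = (I − K·H)·P̄ = [9763/889 284/889; 284/889 2657/2667]

step 0: x' = [183/20, 29/60], P' = [293/10 3/10; 3/10 29/30]
step 1: x' = [2185/1778, 1054/2667], P' = [9763/889 284/889; 284/889 2657/2667]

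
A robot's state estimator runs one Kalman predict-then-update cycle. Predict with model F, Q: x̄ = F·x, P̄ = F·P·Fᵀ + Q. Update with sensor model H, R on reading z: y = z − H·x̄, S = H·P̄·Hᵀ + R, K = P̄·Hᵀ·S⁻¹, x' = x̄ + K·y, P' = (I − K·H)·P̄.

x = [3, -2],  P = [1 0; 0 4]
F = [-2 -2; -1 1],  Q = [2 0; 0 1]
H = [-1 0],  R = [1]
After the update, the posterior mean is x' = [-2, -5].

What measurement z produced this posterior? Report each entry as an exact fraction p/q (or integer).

z = [2]

x̄ = F·x = [-2, -5]
P̄ = F·P·Fᵀ + Q = [22 -6; -6 6]
S = H·P̄·Hᵀ + R = [23]
K = P̄·Hᵀ·S⁻¹ = [-22/23; 6/23]
x' − x̄ = [0, 0] = K·y
y = (KᵀK)⁻¹·Kᵀ·(x' − x̄) = [0]
z = y + H·x̄ = [0] + [2] = [2]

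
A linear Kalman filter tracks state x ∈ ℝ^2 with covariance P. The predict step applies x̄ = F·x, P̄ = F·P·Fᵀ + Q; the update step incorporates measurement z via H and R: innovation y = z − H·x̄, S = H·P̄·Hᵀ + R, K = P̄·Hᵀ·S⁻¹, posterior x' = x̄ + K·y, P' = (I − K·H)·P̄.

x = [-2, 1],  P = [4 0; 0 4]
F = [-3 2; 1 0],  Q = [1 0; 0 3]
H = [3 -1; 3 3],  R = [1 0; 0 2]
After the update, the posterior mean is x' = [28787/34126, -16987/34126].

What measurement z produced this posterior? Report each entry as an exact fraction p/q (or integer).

x̄ = F·x = [8, -2]
P̄ = F·P·Fᵀ + Q = [53 -12; -12 7]
S = H·P̄·Hᵀ + R = [557 384; 384 326]
K = P̄·Hᵀ·S⁻¹ = [4257/17063 2847/34126; -4129/17063 8157/34126]
x' − x̄ = [-244221/34126, 51265/34126] = K·y
y = (KᵀK)⁻¹·Kᵀ·(x' − x̄) = [-23, -17]
z = y + H·x̄ = [-23, -17] + [26, 18] = [3, 1]

z = [3, 1]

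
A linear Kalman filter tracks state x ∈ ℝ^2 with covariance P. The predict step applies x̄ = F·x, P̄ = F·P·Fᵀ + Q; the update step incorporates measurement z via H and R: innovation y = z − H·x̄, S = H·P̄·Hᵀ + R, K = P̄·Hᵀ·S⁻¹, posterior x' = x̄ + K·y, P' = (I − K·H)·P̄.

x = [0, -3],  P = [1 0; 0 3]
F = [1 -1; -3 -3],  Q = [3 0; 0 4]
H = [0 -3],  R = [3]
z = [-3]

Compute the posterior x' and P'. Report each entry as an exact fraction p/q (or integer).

x' = [219/121, 129/121]
P' = [739/121 6/121; 6/121 40/121]

x̄ = F·x = [3, 9]
P̄ = F·P·Fᵀ + Q = [7 6; 6 40]
y = z − H·x̄ = [24]
S = H·P̄·Hᵀ + R = [363]
K = P̄·Hᵀ·S⁻¹ = [-6/121; -40/121]
x' = x̄ + K·y = [219/121, 129/121]
P' = (I − K·H)·P̄ = [739/121 6/121; 6/121 40/121]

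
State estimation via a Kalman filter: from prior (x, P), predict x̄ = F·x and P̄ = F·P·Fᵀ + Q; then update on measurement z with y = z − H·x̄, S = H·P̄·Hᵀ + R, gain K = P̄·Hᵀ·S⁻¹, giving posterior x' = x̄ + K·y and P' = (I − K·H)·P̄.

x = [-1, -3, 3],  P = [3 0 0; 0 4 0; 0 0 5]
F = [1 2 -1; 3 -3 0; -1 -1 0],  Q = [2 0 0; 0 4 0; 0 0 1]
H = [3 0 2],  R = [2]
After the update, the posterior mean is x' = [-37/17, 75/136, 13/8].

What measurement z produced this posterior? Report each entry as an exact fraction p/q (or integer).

x̄ = F·x = [-10, 6, 4]
P̄ = F·P·Fᵀ + Q = [26 -15 -11; -15 67 3; -11 3 8]
S = H·P̄·Hᵀ + R = [136]
K = P̄·Hᵀ·S⁻¹ = [7/17; -39/136; -1/8]
x' − x̄ = [133/17, -741/136, -19/8] = K·y
y = (KᵀK)⁻¹·Kᵀ·(x' − x̄) = [19]
z = y + H·x̄ = [19] + [-22] = [-3]

z = [-3]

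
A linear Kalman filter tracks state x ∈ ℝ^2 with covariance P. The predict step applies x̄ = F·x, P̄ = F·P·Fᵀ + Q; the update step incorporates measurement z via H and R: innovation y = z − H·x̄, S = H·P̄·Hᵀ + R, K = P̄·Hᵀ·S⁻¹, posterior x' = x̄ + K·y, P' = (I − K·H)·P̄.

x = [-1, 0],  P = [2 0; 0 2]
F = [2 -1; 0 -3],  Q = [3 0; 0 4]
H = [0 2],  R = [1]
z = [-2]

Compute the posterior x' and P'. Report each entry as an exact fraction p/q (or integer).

x' = [-202/89, -88/89]
P' = [1013/89 6/89; 6/89 22/89]

x̄ = F·x = [-2, 0]
P̄ = F·P·Fᵀ + Q = [13 6; 6 22]
y = z − H·x̄ = [-2]
S = H·P̄·Hᵀ + R = [89]
K = P̄·Hᵀ·S⁻¹ = [12/89; 44/89]
x' = x̄ + K·y = [-202/89, -88/89]
P' = (I − K·H)·P̄ = [1013/89 6/89; 6/89 22/89]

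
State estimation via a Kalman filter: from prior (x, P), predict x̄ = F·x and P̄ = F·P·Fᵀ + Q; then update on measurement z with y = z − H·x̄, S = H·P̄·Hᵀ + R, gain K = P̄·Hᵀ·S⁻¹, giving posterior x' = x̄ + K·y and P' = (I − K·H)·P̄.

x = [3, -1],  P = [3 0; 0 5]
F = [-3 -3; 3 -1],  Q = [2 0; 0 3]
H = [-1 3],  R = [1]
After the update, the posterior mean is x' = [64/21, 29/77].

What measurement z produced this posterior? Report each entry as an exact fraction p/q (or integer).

x̄ = F·x = [-6, 10]
P̄ = F·P·Fᵀ + Q = [74 -12; -12 35]
S = H·P̄·Hᵀ + R = [462]
K = P̄·Hᵀ·S⁻¹ = [-5/21; 39/154]
x' − x̄ = [190/21, -741/77] = K·y
y = (KᵀK)⁻¹·Kᵀ·(x' − x̄) = [-38]
z = y + H·x̄ = [-38] + [36] = [-2]

z = [-2]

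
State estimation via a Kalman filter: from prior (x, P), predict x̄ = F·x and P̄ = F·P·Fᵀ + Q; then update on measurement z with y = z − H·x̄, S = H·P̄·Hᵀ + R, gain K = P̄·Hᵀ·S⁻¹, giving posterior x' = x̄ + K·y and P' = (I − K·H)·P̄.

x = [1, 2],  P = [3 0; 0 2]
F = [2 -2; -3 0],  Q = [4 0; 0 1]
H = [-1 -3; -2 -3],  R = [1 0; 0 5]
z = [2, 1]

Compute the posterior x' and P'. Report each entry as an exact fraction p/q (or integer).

x' = [-244/4109, -2517/4109]
P' = [18912/4109 -7398/4109; -7398/4109 3272/4109]

x̄ = F·x = [-2, -3]
P̄ = F·P·Fᵀ + Q = [24 -18; -18 28]
y = z − H·x̄ = [-9, -12]
S = H·P̄·Hᵀ + R = [169 138; 138 137]
K = P̄·Hᵀ·S⁻¹ = [3282/4109 -3126/4109; -2418/4109 996/4109]
x' = x̄ + K·y = [-244/4109, -2517/4109]
P' = (I − K·H)·P̄ = [18912/4109 -7398/4109; -7398/4109 3272/4109]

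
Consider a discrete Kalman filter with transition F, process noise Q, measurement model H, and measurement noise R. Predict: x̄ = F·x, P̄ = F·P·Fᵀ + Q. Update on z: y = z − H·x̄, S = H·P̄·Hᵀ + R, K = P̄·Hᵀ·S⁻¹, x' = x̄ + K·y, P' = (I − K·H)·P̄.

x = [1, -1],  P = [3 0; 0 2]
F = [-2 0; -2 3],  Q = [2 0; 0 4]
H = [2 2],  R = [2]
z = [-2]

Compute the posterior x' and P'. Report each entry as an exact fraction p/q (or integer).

x̄ = F·x = [-2, -5]
P̄ = F·P·Fᵀ + Q = [14 12; 12 34]
y = z − H·x̄ = [12]
S = H·P̄·Hᵀ + R = [290]
K = P̄·Hᵀ·S⁻¹ = [26/145; 46/145]
x' = x̄ + K·y = [22/145, -173/145]
P' = (I − K·H)·P̄ = [678/145 -652/145; -652/145 698/145]

x' = [22/145, -173/145]
P' = [678/145 -652/145; -652/145 698/145]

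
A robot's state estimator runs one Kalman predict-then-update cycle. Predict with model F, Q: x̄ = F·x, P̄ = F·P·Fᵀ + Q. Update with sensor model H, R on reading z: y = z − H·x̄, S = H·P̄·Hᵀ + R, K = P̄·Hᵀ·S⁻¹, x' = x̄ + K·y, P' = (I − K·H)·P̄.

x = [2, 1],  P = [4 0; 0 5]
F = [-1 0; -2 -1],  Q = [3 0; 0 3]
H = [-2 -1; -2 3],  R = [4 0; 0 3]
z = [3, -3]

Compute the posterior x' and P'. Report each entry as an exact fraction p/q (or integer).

x' = [-499/626, -1469/939]
P' = [345/626 82/313; 82/313 400/939]

x̄ = F·x = [-2, -5]
P̄ = F·P·Fᵀ + Q = [7 8; 8 24]
y = z − H·x̄ = [-6, 8]
S = H·P̄·Hᵀ + R = [88 -76; -76 151]
K = P̄·Hᵀ·S⁻¹ = [-427/1252 -33/313; -223/939 236/939]
x' = x̄ + K·y = [-499/626, -1469/939]
P' = (I − K·H)·P̄ = [345/626 82/313; 82/313 400/939]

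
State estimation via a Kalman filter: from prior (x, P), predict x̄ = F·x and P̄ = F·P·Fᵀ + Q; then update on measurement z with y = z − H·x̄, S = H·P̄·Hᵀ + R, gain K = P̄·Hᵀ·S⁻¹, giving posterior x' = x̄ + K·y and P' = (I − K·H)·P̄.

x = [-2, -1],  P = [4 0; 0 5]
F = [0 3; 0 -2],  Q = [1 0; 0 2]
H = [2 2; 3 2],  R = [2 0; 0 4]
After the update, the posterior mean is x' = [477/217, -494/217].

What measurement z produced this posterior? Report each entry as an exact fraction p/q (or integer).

z = [-1, 3]

x̄ = F·x = [-3, 2]
P̄ = F·P·Fᵀ + Q = [46 -30; -30 22]
S = H·P̄·Hᵀ + R = [34 64; 64 146]
K = P̄·Hᵀ·S⁻¹ = [-80/217 151/217; 152/217 -135/217]
x' − x̄ = [1128/217, -928/217] = K·y
y = (KᵀK)⁻¹·Kᵀ·(x' − x̄) = [1, 8]
z = y + H·x̄ = [1, 8] + [-2, -5] = [-1, 3]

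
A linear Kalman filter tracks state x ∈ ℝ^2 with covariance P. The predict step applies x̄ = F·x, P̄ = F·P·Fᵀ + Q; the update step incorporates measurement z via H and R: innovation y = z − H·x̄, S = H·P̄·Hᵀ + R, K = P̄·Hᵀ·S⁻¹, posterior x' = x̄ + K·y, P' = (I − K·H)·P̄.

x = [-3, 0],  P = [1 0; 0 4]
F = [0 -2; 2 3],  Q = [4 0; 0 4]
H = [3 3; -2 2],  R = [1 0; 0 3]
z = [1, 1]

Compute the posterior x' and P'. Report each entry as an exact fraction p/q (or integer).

x̄ = F·x = [0, -6]
P̄ = F·P·Fᵀ + Q = [20 -24; -24 44]
y = z − H·x̄ = [19, 13]
S = H·P̄·Hᵀ + R = [145 144; 144 451]
K = P̄·Hᵀ·S⁻¹ = [7260/44659 -11032/44659; 7476/44659 11080/44659]
x' = x̄ + K·y = [-148/1207, 490/1207]
P' = (I − K·H)·P̄ = [9484/44659 -7064/44659; -7064/44659 9556/44659]

x' = [-148/1207, 490/1207]
P' = [9484/44659 -7064/44659; -7064/44659 9556/44659]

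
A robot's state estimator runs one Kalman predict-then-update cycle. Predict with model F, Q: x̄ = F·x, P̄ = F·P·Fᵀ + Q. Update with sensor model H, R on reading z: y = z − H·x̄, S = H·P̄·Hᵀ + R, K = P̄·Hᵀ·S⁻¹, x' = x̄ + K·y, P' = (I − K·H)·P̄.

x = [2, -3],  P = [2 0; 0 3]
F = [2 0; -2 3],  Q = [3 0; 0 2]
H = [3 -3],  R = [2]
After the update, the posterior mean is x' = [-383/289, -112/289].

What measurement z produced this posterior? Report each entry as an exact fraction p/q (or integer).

z = [-3]

x̄ = F·x = [4, -13]
P̄ = F·P·Fᵀ + Q = [11 -8; -8 37]
S = H·P̄·Hᵀ + R = [578]
K = P̄·Hᵀ·S⁻¹ = [57/578; -135/578]
x' − x̄ = [-1539/289, 3645/289] = K·y
y = (KᵀK)⁻¹·Kᵀ·(x' − x̄) = [-54]
z = y + H·x̄ = [-54] + [51] = [-3]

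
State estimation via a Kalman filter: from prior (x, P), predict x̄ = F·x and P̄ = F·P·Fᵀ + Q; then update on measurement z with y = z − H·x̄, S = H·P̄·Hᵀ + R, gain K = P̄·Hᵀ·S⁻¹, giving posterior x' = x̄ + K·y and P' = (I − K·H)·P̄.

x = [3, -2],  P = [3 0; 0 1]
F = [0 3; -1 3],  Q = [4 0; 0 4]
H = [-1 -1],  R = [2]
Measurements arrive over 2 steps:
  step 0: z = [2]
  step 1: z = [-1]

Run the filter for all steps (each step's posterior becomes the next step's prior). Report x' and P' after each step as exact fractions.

step 0: x̄ = F·x = [-6, -9]
step 0: P̄ = F·P·Fᵀ + Q = [13 9; 9 16]
step 0: y = z − H·x̄ = [-13]
step 0: S = H·P̄·Hᵀ + R = [49]
step 0: K = P̄·Hᵀ·S⁻¹ = [-22/49; -25/49]
step 0: x' = x̄ + K·y = [-8/49, -116/49]
step 0: P' = (I − K·H)·P̄ = [153/49 -109/49; -109/49 159/49]
step 1: x̄ = F·x = [-348/49, -340/49]
step 1: P̄ = F·P·Fᵀ + Q = [1627/49 1758/49; 1758/49 2434/49]
step 1: y = z − H·x̄ = [-737/49]
step 1: S = H·P̄·Hᵀ + R = [7675/49]
step 1: K = P̄·Hᵀ·S⁻¹ = [-677/1535; -4192/7675]
step 1: x' = x̄ + K·y = [-719/1535, 9796/7675]
step 1: P' = (I − K·H)·P̄ = [840/307 -2846/1535; -2846/1535 22614/7675]

step 0: x' = [-8/49, -116/49], P' = [153/49 -109/49; -109/49 159/49]
step 1: x' = [-719/1535, 9796/7675], P' = [840/307 -2846/1535; -2846/1535 22614/7675]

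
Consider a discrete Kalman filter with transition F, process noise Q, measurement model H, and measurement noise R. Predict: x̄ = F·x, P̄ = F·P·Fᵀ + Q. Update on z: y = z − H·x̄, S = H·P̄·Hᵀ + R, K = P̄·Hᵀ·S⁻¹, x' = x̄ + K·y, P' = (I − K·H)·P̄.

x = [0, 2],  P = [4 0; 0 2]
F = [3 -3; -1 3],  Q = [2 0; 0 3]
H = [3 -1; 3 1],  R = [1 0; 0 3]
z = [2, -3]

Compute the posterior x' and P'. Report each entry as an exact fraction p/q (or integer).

x' = [-1188/20479, -39681/20479]
P' = [2168/20479 2910/20479; 2910/20479 18075/20479]

x̄ = F·x = [-6, 6]
P̄ = F·P·Fᵀ + Q = [56 -30; -30 25]
y = z − H·x̄ = [26, 9]
S = H·P̄·Hᵀ + R = [710 479; 479 352]
K = P̄·Hᵀ·S⁻¹ = [3594/20479 3138/20479; -9345/20479 8935/20479]
x' = x̄ + K·y = [-1188/20479, -39681/20479]
P' = (I − K·H)·P̄ = [2168/20479 2910/20479; 2910/20479 18075/20479]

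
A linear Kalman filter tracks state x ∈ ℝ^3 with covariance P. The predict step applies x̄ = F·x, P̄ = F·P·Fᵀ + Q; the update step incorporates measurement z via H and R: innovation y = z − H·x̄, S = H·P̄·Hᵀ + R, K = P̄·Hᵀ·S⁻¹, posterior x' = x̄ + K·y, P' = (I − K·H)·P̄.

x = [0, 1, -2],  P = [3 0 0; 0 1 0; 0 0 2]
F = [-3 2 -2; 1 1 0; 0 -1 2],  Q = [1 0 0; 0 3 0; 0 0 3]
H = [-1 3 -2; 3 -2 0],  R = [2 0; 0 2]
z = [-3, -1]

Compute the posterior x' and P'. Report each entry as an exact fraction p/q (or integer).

x' = [-29741/45669, -26446/45669, 2758/3513]
P' = [42118/45669 48302/45669 3562/3513; 48302/45669 72808/45669 5942/3513; 3562/3513 5942/3513 8146/3513]

x̄ = F·x = [6, 1, -5]
P̄ = F·P·Fᵀ + Q = [40 -7 -10; -7 7 -1; -10 -1 12]
y = z − H·x̄ = [-10, -17]
S = H·P̄·Hᵀ + R = [167 -183; -183 474]
K = P̄·Hᵀ·S⁻¹ = [1696/15223 14875/45669; 2605/15223 -355/45669; -338/1171 -599/3513]
x' = x̄ + K·y = [-29741/45669, -26446/45669, 2758/3513]
P' = (I − K·H)·P̄ = [42118/45669 48302/45669 3562/3513; 48302/45669 72808/45669 5942/3513; 3562/3513 5942/3513 8146/3513]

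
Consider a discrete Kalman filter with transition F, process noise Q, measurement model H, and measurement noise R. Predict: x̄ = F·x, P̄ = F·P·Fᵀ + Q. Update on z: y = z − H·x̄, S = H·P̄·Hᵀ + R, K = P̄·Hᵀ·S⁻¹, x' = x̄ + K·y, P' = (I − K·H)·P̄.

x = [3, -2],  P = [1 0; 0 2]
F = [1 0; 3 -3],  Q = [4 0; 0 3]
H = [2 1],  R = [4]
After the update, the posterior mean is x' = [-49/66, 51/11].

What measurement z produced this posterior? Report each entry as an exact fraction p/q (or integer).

z = [2]

x̄ = F·x = [3, 15]
P̄ = F·P·Fᵀ + Q = [5 3; 3 30]
S = H·P̄·Hᵀ + R = [66]
K = P̄·Hᵀ·S⁻¹ = [13/66; 6/11]
x' − x̄ = [-247/66, -114/11] = K·y
y = (KᵀK)⁻¹·Kᵀ·(x' − x̄) = [-19]
z = y + H·x̄ = [-19] + [21] = [2]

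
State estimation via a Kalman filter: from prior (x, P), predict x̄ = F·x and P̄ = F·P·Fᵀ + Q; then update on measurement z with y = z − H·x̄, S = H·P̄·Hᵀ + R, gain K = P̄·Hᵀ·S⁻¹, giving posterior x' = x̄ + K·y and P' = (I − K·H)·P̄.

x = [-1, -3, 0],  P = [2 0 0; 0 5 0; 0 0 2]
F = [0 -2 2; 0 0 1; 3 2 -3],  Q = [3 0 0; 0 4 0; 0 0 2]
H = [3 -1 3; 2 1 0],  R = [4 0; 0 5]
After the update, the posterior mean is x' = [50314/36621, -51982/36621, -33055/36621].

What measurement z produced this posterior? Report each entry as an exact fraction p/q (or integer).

x̄ = F·x = [6, 0, -9]
P̄ = F·P·Fᵀ + Q = [31 4 -32; 4 6 -6; -32 -6 58]
S = H·P̄·Hᵀ + R = [247 -26; -26 151]
K = P̄·Hᵀ·S⁻¹ = [659/36621 1240/2817; -1448/36621 242/2817; 10864/36621 -1162/2817]
x' − x̄ = [-169412/36621, -51982/36621, 296534/36621] = K·y
y = (KᵀK)⁻¹·Kᵀ·(x' − x̄) = [12, -11]
z = y + H·x̄ = [12, -11] + [-9, 12] = [3, 1]

z = [3, 1]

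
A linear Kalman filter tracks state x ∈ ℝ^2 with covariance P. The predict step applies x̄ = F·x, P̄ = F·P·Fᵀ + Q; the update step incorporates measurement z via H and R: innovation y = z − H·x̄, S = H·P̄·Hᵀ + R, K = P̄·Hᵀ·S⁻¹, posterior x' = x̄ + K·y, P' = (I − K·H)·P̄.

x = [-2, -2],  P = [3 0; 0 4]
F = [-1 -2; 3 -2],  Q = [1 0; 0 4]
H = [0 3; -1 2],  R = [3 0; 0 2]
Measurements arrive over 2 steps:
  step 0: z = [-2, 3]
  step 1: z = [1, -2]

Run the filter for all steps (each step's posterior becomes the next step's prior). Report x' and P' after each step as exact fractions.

step 0: x' = [-8821/3137, -1203/3137], P' = [8950/3137 1796/3137; 1796/3137 985/3137]
step 1: x' = [2540830/1714211, 19003/1714211], P' = [2744722/1714211 479472/1714211; 479472/1714211 420802/1714211]

step 0: x̄ = F·x = [6, -2]
step 0: P̄ = F·P·Fᵀ + Q = [20 7; 7 47]
step 0: y = z − H·x̄ = [4, 13]
step 0: S = H·P̄·Hᵀ + R = [426 261; 261 182]
step 0: K = P̄·Hᵀ·S⁻¹ = [1796/3137 -2679/3137; 985/3137 87/3137]
step 0: x' = x̄ + K·y = [-8821/3137, -1203/3137]
step 0: P' = (I − K·H)·P̄ = [8950/3137 1796/3137; 1796/3137 985/3137]
step 1: x̄ = F·x = [11227/3137, -24057/3137]
step 1: P̄ = F·P·Fᵀ + Q = [23211/3137 -30094/3137; -30094/3137 75486/3137]
step 1: y = z − H·x̄ = [75308/3137, 53067/3137]
step 1: S = H·P̄·Hᵀ + R = [688785/3137 543198/3137; 543198/3137 451805/3137]
step 1: K = P̄·Hᵀ·S⁻¹ = [479472/1714211 -892889/1714211; 420802/1714211 181066/1714211]
step 1: x' = x̄ + K·y = [2540830/1714211, 19003/1714211]
step 1: P' = (I − K·H)·P̄ = [2744722/1714211 479472/1714211; 479472/1714211 420802/1714211]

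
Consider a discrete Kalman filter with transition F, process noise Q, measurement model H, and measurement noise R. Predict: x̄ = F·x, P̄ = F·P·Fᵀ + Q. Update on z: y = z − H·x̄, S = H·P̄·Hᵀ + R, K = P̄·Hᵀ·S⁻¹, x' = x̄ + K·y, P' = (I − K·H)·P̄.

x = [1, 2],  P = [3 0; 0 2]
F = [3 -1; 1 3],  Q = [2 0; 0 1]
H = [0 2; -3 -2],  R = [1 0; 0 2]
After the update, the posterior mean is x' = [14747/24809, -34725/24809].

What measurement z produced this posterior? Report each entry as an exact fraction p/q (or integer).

x̄ = F·x = [1, 7]
P̄ = F·P·Fᵀ + Q = [31 3; 3 22]
S = H·P̄·Hᵀ + R = [89 -106; -106 405]
K = P̄·Hᵀ·S⁻¹ = [-8064/24809 -8175/24809; 12202/24809 -53/24809]
x' − x̄ = [-10062/24809, -208388/24809] = K·y
y = (KᵀK)⁻¹·Kᵀ·(x' − x̄) = [-17, 18]
z = y + H·x̄ = [-17, 18] + [14, -17] = [-3, 1]

z = [-3, 1]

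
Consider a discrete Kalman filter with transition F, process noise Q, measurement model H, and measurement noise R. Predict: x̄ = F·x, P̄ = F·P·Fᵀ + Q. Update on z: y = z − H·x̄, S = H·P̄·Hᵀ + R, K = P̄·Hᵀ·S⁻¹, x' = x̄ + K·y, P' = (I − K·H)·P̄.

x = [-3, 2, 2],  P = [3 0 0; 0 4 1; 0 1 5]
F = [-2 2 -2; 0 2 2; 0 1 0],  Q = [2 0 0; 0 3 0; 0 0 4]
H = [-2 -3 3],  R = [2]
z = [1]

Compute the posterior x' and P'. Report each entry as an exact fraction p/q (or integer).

x' = [516/365, -273/365, 172/365]
P' = [12414/365 -7022/365 1218/365; -7022/365 6546/365 1796/365; 1218/365 1796/365 2596/365]

x̄ = F·x = [6, 8, 2]
P̄ = F·P·Fᵀ + Q = [42 -4 6; -4 47 10; 6 10 8]
y = z − H·x̄ = [31]
S = H·P̄·Hᵀ + R = [365]
K = P̄·Hᵀ·S⁻¹ = [-54/365; -103/365; -18/365]
x' = x̄ + K·y = [516/365, -273/365, 172/365]
P' = (I − K·H)·P̄ = [12414/365 -7022/365 1218/365; -7022/365 6546/365 1796/365; 1218/365 1796/365 2596/365]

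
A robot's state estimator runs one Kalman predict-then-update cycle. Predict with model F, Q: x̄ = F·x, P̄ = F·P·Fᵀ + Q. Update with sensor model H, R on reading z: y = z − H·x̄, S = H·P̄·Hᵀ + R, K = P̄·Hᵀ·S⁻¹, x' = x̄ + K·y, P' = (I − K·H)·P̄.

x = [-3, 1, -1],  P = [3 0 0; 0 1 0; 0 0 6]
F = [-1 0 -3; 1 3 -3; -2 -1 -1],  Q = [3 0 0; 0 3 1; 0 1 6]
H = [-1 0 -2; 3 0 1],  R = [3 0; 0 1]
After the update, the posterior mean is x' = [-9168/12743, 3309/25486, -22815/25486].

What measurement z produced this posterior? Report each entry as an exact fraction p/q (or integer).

x̄ = F·x = [6, 3, 6]
P̄ = F·P·Fᵀ + Q = [60 51 24; 51 69 10; 24 10 25]
S = H·P̄·Hᵀ + R = [259 -398; -398 710]
K = P̄·Hᵀ·S⁻¹ = [2256/12743 4926/12743; 7232/12743 13959/25486; -6967/12743 -4329/25486]
x' − x̄ = [-85626/12743, -73149/25486, -175731/25486] = K·y
y = (KᵀK)⁻¹·Kᵀ·(x' − x̄) = [21, -27]
z = y + H·x̄ = [21, -27] + [-18, 24] = [3, -3]

z = [3, -3]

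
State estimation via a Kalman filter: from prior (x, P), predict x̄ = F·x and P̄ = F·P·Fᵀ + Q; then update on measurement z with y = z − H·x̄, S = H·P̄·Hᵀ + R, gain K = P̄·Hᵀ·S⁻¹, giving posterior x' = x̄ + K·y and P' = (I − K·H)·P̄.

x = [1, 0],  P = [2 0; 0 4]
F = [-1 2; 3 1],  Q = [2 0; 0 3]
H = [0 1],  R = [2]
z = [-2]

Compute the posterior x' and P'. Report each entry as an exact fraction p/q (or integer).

x̄ = F·x = [-1, 3]
P̄ = F·P·Fᵀ + Q = [20 2; 2 25]
y = z − H·x̄ = [-5]
S = H·P̄·Hᵀ + R = [27]
K = P̄·Hᵀ·S⁻¹ = [2/27; 25/27]
x' = x̄ + K·y = [-37/27, -44/27]
P' = (I − K·H)·P̄ = [536/27 4/27; 4/27 50/27]

x' = [-37/27, -44/27]
P' = [536/27 4/27; 4/27 50/27]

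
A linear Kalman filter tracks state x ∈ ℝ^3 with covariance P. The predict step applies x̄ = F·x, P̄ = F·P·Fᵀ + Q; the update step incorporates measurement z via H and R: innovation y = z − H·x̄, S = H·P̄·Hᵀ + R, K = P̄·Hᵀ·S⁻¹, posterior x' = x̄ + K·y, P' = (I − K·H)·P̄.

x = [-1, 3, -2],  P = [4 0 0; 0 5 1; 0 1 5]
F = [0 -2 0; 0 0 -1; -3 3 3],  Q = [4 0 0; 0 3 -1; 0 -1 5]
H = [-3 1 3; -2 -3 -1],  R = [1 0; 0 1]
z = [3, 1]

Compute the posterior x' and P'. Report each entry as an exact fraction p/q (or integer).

x̄ = F·x = [-6, 2, 6]
P̄ = F·P·Fᵀ + Q = [24 2 -36; 2 8 -19; -36 -19 149]
y = z − H·x̄ = [-35, 1]
S = H·P̄·Hᵀ + R = [2088 -15; -15 84]
K = P̄·Hᵀ·S⁻¹ = [-5074/58389 -13418/58389; -1585/58389 -6539/58389; 14908/58389 -11240/58389]
x' = x̄ + K·y = [-62054/19463, 55238/19463, -182686/58389]
P' = (I − K·H)·P̄ = [256640/58389 -283054/58389 349300/58389; -283054/58389 321086/58389 -390611/58389; 349300/58389 -390611/58389 161491/19463]

x' = [-62054/19463, 55238/19463, -182686/58389]
P' = [256640/58389 -283054/58389 349300/58389; -283054/58389 321086/58389 -390611/58389; 349300/58389 -390611/58389 161491/19463]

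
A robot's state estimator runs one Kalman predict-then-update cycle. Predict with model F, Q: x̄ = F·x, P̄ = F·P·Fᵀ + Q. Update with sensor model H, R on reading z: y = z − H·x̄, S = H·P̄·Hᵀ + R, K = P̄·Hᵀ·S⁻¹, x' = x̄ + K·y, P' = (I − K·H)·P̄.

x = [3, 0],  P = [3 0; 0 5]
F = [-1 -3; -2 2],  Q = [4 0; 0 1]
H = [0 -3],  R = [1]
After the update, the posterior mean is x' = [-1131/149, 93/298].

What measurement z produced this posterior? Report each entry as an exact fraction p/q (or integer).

x̄ = F·x = [-3, -6]
P̄ = F·P·Fᵀ + Q = [52 -24; -24 33]
S = H·P̄·Hᵀ + R = [298]
K = P̄·Hᵀ·S⁻¹ = [36/149; -99/298]
x' − x̄ = [-684/149, 1881/298] = K·y
y = (KᵀK)⁻¹·Kᵀ·(x' − x̄) = [-19]
z = y + H·x̄ = [-19] + [18] = [-1]

z = [-1]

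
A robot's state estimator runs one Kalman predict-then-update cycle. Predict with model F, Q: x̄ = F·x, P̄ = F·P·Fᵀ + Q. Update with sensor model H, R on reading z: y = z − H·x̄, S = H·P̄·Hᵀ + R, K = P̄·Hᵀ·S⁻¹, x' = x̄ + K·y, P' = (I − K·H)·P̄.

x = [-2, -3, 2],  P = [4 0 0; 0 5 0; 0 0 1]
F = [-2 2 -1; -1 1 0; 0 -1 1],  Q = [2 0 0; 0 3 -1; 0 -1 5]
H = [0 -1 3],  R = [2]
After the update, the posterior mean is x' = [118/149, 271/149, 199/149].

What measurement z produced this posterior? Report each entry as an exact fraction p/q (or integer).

z = [2]

x̄ = F·x = [-4, -1, 5]
P̄ = F·P·Fᵀ + Q = [39 18 -11; 18 12 -6; -11 -6 11]
S = H·P̄·Hᵀ + R = [149]
K = P̄·Hᵀ·S⁻¹ = [-51/149; -30/149; 39/149]
x' − x̄ = [714/149, 420/149, -546/149] = K·y
y = (KᵀK)⁻¹·Kᵀ·(x' − x̄) = [-14]
z = y + H·x̄ = [-14] + [16] = [2]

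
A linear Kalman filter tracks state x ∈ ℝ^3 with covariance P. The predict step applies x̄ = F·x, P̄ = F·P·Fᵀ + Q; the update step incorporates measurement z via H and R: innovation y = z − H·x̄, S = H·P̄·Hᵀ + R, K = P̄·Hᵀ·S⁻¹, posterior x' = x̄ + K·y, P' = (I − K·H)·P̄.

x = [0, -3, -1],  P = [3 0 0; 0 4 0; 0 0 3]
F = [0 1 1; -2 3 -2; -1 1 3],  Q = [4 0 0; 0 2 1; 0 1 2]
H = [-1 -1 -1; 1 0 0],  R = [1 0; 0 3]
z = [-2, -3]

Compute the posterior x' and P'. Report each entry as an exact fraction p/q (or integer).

x̄ = F·x = [-4, -7, -6]
P̄ = F·P·Fᵀ + Q = [11 6 13; 6 62 1; 13 1 36]
y = z − H·x̄ = [-19, 1]
S = H·P̄·Hᵀ + R = [150 -30; -30 14]
K = P̄·Hᵀ·S⁻¹ = [-3/40 5/8; -131/200 -39/40; -31/120 3/8]
x' = x̄ + K·y = [-39/20, 447/100, -43/60]
P' = (I − K·H)·P̄ = [15/8 -117/40 9/8; -117/40 4531/200 -763/40; 9/8 -763/40 437/24]

x' = [-39/20, 447/100, -43/60]
P' = [15/8 -117/40 9/8; -117/40 4531/200 -763/40; 9/8 -763/40 437/24]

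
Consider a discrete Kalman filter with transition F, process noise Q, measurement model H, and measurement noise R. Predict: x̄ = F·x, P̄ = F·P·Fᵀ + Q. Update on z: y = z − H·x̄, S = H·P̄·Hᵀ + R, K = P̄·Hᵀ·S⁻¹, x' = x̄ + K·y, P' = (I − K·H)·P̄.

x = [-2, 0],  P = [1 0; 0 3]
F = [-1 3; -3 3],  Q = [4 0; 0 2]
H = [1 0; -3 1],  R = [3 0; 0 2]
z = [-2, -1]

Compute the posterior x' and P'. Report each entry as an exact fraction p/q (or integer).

x' = [163/412, 94/103]
P' = [285/206 378/103; 378/103 1174/103]

x̄ = F·x = [2, 6]
P̄ = F·P·Fᵀ + Q = [32 30; 30 38]
y = z − H·x̄ = [-4, -1]
S = H·P̄·Hᵀ + R = [35 -66; -66 148]
K = P̄·Hᵀ·S⁻¹ = [95/206 -99/412; 126/103 20/103]
x' = x̄ + K·y = [163/412, 94/103]
P' = (I − K·H)·P̄ = [285/206 378/103; 378/103 1174/103]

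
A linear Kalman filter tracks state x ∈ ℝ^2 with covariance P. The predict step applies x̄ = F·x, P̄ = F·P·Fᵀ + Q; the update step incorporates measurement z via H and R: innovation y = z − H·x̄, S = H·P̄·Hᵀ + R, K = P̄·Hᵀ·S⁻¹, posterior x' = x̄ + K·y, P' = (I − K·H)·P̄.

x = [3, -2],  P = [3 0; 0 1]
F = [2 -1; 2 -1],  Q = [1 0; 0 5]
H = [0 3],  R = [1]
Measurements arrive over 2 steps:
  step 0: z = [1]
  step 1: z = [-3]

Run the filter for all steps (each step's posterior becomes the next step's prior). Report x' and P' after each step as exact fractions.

step 0: x̄ = F·x = [8, 8]
step 0: P̄ = F·P·Fᵀ + Q = [14 13; 13 18]
step 0: y = z − H·x̄ = [-23]
step 0: S = H·P̄·Hᵀ + R = [163]
step 0: K = P̄·Hᵀ·S⁻¹ = [39/163; 54/163]
step 0: x' = x̄ + K·y = [407/163, 62/163]
step 0: P' = (I − K·H)·P̄ = [761/163 13/163; 13/163 18/163]
step 1: x̄ = F·x = [752/163, 752/163]
step 1: P̄ = F·P·Fᵀ + Q = [3173/163 3010/163; 3010/163 3825/163]
step 1: y = z − H·x̄ = [-2745/163]
step 1: S = H·P̄·Hᵀ + R = [34588/163]
step 1: K = P̄·Hᵀ·S⁻¹ = [4515/17294; 11475/34588]
step 1: x' = x̄ + K·y = [3751/17294, -33673/34588]
step 1: P' = (I − K·H)·P̄ = [43262/8647 1505/17294; 1505/17294 3825/34588]

step 0: x' = [407/163, 62/163], P' = [761/163 13/163; 13/163 18/163]
step 1: x' = [3751/17294, -33673/34588], P' = [43262/8647 1505/17294; 1505/17294 3825/34588]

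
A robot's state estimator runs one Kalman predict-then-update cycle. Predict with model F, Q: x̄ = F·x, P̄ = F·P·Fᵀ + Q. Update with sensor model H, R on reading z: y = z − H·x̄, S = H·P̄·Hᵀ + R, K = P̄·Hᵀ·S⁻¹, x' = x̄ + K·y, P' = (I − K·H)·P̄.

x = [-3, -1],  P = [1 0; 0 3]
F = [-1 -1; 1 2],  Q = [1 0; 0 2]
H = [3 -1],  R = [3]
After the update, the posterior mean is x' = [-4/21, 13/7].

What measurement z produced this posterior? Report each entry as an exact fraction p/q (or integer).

x̄ = F·x = [4, -5]
P̄ = F·P·Fᵀ + Q = [5 -7; -7 15]
S = H·P̄·Hᵀ + R = [105]
K = P̄·Hᵀ·S⁻¹ = [22/105; -12/35]
x' − x̄ = [-88/21, 48/7] = K·y
y = (KᵀK)⁻¹·Kᵀ·(x' − x̄) = [-20]
z = y + H·x̄ = [-20] + [17] = [-3]

z = [-3]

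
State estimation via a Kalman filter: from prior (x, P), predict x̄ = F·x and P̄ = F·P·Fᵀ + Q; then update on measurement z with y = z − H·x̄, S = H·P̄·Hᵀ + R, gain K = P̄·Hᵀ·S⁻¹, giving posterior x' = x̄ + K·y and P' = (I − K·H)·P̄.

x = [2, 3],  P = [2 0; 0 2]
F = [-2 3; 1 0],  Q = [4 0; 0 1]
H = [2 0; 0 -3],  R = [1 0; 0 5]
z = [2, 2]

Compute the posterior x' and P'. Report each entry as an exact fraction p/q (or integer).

x' = [110/103, -33/412]
P' = [51/206 -5/824; -5/824 1495/3296]

x̄ = F·x = [5, 2]
P̄ = F·P·Fᵀ + Q = [30 -4; -4 3]
y = z − H·x̄ = [-8, 8]
S = H·P̄·Hᵀ + R = [121 24; 24 32]
K = P̄·Hᵀ·S⁻¹ = [51/103 3/824; -5/412 -897/3296]
x' = x̄ + K·y = [110/103, -33/412]
P' = (I − K·H)·P̄ = [51/206 -5/824; -5/824 1495/3296]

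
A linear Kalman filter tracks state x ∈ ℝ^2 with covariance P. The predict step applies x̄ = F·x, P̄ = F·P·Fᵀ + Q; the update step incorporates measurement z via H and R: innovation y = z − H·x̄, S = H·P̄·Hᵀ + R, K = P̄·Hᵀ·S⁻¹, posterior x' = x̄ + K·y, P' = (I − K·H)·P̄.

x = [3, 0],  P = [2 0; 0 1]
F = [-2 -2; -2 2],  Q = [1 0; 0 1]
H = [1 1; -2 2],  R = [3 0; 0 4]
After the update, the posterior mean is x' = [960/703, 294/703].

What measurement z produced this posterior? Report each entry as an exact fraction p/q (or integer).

z = [3, -2]

x̄ = F·x = [-6, -6]
P̄ = F·P·Fᵀ + Q = [13 4; 4 13]
S = H·P̄·Hᵀ + R = [37 0; 0 76]
K = P̄·Hᵀ·S⁻¹ = [17/37 -9/38; 17/37 9/38]
x' − x̄ = [5178/703, 4512/703] = K·y
y = (KᵀK)⁻¹·Kᵀ·(x' − x̄) = [15, -2]
z = y + H·x̄ = [15, -2] + [-12, 0] = [3, -2]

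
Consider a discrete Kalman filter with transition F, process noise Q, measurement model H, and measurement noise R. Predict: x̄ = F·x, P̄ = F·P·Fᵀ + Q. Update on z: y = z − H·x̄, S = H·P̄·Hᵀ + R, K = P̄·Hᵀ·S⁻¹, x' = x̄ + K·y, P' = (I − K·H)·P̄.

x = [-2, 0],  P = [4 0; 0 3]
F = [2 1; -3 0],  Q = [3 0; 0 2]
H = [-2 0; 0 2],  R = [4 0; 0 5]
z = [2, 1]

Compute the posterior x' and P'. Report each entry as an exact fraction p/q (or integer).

x' = [-1250/1307, 926/1307]
P' = [1150/1307 -120/1307; -120/1307 1490/1307]

x̄ = F·x = [-4, 6]
P̄ = F·P·Fᵀ + Q = [22 -24; -24 38]
y = z − H·x̄ = [-6, -11]
S = H·P̄·Hᵀ + R = [92 96; 96 157]
K = P̄·Hᵀ·S⁻¹ = [-575/1307 -48/1307; 60/1307 596/1307]
x' = x̄ + K·y = [-1250/1307, 926/1307]
P' = (I − K·H)·P̄ = [1150/1307 -120/1307; -120/1307 1490/1307]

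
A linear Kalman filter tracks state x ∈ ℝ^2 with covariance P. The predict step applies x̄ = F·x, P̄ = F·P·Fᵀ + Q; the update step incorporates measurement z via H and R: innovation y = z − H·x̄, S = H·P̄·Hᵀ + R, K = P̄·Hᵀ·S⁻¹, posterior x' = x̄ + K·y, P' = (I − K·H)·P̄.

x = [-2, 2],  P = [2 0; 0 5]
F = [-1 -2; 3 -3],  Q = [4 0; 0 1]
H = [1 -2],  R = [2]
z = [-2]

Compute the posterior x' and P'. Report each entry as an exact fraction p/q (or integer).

x̄ = F·x = [-2, -12]
P̄ = F·P·Fᵀ + Q = [26 24; 24 64]
y = z − H·x̄ = [-24]
S = H·P̄·Hᵀ + R = [188]
K = P̄·Hᵀ·S⁻¹ = [-11/94; -26/47]
x' = x̄ + K·y = [38/47, 60/47]
P' = (I − K·H)·P̄ = [1101/47 556/47; 556/47 304/47]

x' = [38/47, 60/47]
P' = [1101/47 556/47; 556/47 304/47]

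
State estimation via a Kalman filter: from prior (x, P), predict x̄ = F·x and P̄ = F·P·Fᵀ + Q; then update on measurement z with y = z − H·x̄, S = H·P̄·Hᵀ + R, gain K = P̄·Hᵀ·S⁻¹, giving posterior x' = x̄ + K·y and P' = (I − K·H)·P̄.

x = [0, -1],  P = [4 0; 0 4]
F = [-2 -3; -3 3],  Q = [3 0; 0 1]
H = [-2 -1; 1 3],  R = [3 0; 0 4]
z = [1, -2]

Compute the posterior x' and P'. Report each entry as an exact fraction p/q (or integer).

x̄ = F·x = [3, -3]
P̄ = F·P·Fᵀ + Q = [55 -12; -12 73]
y = z − H·x̄ = [4, 4]
S = H·P̄·Hᵀ + R = [248 -245; -245 644]
K = P̄·Hᵀ·S⁻¹ = [-8351/14241 -19298/99687; 2737/14241 39331/99687]
x' = x̄ + K·y = [-11959/99687, -65101/99687]
P' = (I − K·H)·P̄ = [120661/99687 -65951/99687; -65951/99687 74425/99687]

x' = [-11959/99687, -65101/99687]
P' = [120661/99687 -65951/99687; -65951/99687 74425/99687]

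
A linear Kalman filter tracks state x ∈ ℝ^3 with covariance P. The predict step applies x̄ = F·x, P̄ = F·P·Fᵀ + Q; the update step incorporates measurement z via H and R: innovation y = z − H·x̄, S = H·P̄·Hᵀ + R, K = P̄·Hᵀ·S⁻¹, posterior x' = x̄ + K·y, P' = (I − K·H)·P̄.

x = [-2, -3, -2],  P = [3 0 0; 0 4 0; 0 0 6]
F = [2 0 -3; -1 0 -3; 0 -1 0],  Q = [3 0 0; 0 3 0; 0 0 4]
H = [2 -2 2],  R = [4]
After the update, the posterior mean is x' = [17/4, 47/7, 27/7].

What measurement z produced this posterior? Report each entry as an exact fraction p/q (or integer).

x̄ = F·x = [2, 8, 3]
P̄ = F·P·Fᵀ + Q = [69 48 0; 48 60 0; 0 0 8]
S = H·P̄·Hᵀ + R = [168]
K = P̄·Hᵀ·S⁻¹ = [1/4; -1/7; 2/21]
x' − x̄ = [9/4, -9/7, 6/7] = K·y
y = (KᵀK)⁻¹·Kᵀ·(x' − x̄) = [9]
z = y + H·x̄ = [9] + [-6] = [3]

z = [3]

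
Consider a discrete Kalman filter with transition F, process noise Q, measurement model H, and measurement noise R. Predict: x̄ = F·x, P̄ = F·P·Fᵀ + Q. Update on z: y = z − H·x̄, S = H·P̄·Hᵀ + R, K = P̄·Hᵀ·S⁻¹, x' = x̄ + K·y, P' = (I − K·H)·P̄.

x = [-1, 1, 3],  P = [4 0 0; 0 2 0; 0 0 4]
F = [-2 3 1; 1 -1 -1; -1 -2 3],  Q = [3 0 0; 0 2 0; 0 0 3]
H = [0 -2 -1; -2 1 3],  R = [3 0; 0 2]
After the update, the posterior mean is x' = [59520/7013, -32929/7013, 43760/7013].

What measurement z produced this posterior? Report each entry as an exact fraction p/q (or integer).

z = [3, -3]

x̄ = F·x = [8, -5, 8]
P̄ = F·P·Fᵀ + Q = [41 -18 8; -18 12 -12; 8 -12 51]
S = H·P̄·Hᵀ + R = [54 -149; -149 541]
K = P̄·Hᵀ·S⁻¹ = [3824/7013 68/7013; -4704/7013 -1140/7013; 4018/7013 2727/7013]
x' − x̄ = [3416/7013, 2136/7013, -12344/7013] = K·y
y = (KᵀK)⁻¹·Kᵀ·(x' − x̄) = [1, -6]
z = y + H·x̄ = [1, -6] + [2, 3] = [3, -3]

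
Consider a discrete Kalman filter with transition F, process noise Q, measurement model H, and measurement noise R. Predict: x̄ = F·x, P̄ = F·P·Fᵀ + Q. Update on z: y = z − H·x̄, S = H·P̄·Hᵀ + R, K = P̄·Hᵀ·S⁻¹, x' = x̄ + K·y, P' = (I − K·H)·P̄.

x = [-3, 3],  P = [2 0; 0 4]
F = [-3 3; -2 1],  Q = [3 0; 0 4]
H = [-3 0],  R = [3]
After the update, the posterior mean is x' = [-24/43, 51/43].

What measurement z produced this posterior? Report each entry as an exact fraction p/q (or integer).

x̄ = F·x = [18, 9]
P̄ = F·P·Fᵀ + Q = [57 24; 24 16]
S = H·P̄·Hᵀ + R = [516]
K = P̄·Hᵀ·S⁻¹ = [-57/172; -6/43]
x' − x̄ = [-798/43, -336/43] = K·y
y = (KᵀK)⁻¹·Kᵀ·(x' − x̄) = [56]
z = y + H·x̄ = [56] + [-54] = [2]

z = [2]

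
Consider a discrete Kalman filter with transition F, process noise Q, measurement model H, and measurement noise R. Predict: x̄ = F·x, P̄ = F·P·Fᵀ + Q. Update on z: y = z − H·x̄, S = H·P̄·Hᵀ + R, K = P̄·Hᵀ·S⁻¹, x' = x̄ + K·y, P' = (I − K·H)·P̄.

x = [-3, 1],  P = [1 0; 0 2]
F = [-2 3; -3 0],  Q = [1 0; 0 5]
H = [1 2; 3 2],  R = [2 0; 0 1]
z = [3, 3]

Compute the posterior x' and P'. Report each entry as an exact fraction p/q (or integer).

x̄ = F·x = [9, 9]
P̄ = F·P·Fᵀ + Q = [23 6; 6 14]
y = z − H·x̄ = [-24, -42]
S = H·P̄·Hᵀ + R = [105 173; 173 336]
K = P̄·Hᵀ·S⁻¹ = [-2253/5351 2450/5351; 3466/5351 -1052/5351]
x' = x̄ + K·y = [-669/5351, 9159/5351]
P' = (I − K·H)·P̄ = [3478/5351 -3992/5351; -3992/5351 5462/5351]

x' = [-669/5351, 9159/5351]
P' = [3478/5351 -3992/5351; -3992/5351 5462/5351]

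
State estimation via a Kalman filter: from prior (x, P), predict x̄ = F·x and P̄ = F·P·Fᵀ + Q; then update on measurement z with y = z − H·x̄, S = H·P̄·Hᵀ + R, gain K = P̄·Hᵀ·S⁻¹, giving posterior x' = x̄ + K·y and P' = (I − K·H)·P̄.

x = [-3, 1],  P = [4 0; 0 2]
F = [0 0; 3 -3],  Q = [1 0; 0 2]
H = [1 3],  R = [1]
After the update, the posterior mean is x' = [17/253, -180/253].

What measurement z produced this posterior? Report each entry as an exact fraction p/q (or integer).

x̄ = F·x = [0, -12]
P̄ = F·P·Fᵀ + Q = [1 0; 0 56]
S = H·P̄·Hᵀ + R = [506]
K = P̄·Hᵀ·S⁻¹ = [1/506; 84/253]
x' − x̄ = [17/253, 2856/253] = K·y
y = (KᵀK)⁻¹·Kᵀ·(x' − x̄) = [34]
z = y + H·x̄ = [34] + [-36] = [-2]

z = [-2]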